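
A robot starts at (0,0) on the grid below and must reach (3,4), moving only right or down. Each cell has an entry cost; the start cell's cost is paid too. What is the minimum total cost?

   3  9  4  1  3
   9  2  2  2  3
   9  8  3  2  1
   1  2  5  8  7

28

Take r0c0 -> r0c1 -> r1c1 -> r1c2 -> r1c3 -> r2c3 -> r2c4 -> r3c4 for a total of 3 + 9 + 2 + 2 + 2 + 2 + 1 + 7 = 28.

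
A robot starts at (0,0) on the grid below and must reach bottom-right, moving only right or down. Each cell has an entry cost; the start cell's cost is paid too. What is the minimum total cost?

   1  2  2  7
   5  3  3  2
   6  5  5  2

Cheapest: (0,0) → (0,1) → (0,2) → (1,2) → (1,3) → (2,3)
  1 + 2 + 2 + 3 + 2 + 2 = 12
For comparison, the top-then-right route costs 16.

12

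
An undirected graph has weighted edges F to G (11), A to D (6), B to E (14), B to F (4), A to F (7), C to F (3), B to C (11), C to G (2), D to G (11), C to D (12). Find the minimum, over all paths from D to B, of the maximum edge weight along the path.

Some routes from D to B:
D -> G -> C -> F -> B: max(11, 2, 3, 4) = 11
D -> G -> F -> C -> B: max(11, 11, 3, 11) = 11
D -> A -> F -> B: max(6, 7, 4) = 7
D -> G -> C -> B: max(11, 2, 11) = 11
Smallest bottleneck: 7.

7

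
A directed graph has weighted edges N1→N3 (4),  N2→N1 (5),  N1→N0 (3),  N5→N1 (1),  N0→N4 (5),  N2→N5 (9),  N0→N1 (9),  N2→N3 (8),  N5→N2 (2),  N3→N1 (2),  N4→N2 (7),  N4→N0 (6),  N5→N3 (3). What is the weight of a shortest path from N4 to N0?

Paths from N4 to N0:
N4-N2-N1-N0: 7 + 5 + 3 = 15
N4-N0: 6
N4-N2-N3-N1-N0: 7 + 8 + 2 + 3 = 20
N4-N2-N5-N3-N1-N0: 7 + 9 + 3 + 2 + 3 = 24
N4-N2-N5-N1-N0: 7 + 9 + 1 + 3 = 20
The minimum is 6.

6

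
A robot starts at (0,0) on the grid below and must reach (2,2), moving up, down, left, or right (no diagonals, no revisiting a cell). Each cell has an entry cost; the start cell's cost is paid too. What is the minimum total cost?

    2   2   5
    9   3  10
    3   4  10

21

One optimal route is (0,0) -> (0,1) -> (1,1) -> (2,1) -> (2,2).
Its cost is 2 + 2 + 3 + 4 + 10 = 21.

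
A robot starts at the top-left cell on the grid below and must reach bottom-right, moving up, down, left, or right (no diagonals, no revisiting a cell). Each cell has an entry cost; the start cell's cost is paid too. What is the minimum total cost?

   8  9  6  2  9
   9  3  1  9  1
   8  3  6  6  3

34

One optimal route is r0c0→r0c1→r1c1→r1c2→r1c3→r1c4→r2c4.
Its cost is 8 + 9 + 3 + 1 + 9 + 1 + 3 = 34.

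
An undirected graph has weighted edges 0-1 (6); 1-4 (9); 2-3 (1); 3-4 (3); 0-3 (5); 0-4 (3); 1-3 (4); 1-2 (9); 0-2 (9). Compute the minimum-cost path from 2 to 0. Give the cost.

6

Checking several routes:
2→3→0: 1 + 5 = 6
2→3→4→0: 1 + 3 + 3 = 7
2→0: 9
Shortest: 6.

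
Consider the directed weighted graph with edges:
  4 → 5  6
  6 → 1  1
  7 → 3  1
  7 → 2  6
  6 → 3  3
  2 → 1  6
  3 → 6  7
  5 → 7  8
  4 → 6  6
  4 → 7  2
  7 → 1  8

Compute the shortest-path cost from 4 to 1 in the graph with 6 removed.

Candidate routes:
4 - 7 - 1: 2 + 8 = 10
4 - 5 - 7 - 1: 6 + 8 + 8 = 22
4 - 7 - 2 - 1: 2 + 6 + 6 = 14
4 - 5 - 7 - 2 - 1: 6 + 8 + 6 + 6 = 26
Shortest: 10.

10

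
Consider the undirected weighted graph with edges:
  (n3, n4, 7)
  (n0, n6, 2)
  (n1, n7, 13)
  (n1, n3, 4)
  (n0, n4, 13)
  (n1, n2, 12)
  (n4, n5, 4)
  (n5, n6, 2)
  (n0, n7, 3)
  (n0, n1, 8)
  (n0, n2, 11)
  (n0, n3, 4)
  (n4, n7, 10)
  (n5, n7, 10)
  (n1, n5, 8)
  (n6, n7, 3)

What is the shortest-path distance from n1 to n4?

Comparing a few candidate routes:
n1 -> n5 -> n4: 8 + 4 = 12
n1 -> n3 -> n0 -> n6 -> n5 -> n4: 4 + 4 + 2 + 2 + 4 = 16
n1 -> n3 -> n4: 4 + 7 = 11
Best route has total 11.

11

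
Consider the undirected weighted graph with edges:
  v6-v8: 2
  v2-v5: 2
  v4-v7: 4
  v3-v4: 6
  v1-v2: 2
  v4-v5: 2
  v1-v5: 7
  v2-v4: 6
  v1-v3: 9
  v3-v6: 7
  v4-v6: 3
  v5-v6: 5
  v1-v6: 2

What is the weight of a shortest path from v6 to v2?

4

Checking several routes:
v6 → v5 → v2: 5 + 2 = 7
v6 → v1 → v2: 2 + 2 = 4
v6 → v4 → v5 → v2: 3 + 2 + 2 = 7
Shortest: 4.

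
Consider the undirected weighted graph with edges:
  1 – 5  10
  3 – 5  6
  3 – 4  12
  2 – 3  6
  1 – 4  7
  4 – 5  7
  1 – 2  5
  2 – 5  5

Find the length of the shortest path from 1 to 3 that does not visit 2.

16

Candidate routes:
1-5-4-3: 10 + 7 + 12 = 29
1-4-3: 7 + 12 = 19
1-5-3: 10 + 6 = 16
1-4-5-3: 7 + 7 + 6 = 20
Best route has total 16.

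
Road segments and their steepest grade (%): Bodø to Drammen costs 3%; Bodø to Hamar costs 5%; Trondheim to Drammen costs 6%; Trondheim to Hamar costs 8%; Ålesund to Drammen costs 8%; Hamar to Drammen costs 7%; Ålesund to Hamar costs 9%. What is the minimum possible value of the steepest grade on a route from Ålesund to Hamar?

8

Routes from Ålesund to Hamar:
Ålesund-Hamar: max(9) = 9
Ålesund-Drammen-Hamar: max(8, 7) = 8
Ålesund-Drammen-Trondheim-Hamar: max(8, 6, 8) = 8
Ålesund-Drammen-Bodø-Hamar: max(8, 3, 5) = 8
Smallest bottleneck: 8%.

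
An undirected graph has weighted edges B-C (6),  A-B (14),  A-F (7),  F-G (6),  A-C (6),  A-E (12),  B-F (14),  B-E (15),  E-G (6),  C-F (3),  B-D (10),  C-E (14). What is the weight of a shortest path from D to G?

25

A few of the D→G routes:
D→B→C→A→F→G: 10 + 6 + 6 + 7 + 6 = 35
D→B→C→F→G: 10 + 6 + 3 + 6 = 25
D→B→F→G: 10 + 14 + 6 = 30
D→B→E→G: 10 + 15 + 6 = 31
The minimum is 25.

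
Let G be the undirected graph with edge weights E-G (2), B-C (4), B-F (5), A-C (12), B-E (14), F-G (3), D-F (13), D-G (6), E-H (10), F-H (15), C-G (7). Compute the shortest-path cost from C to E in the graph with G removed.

18

Paths from C to E avoiding G:
C-B-E: 4 + 14 = 18
C-B-F-H-E: 4 + 5 + 15 + 10 = 34
Shortest: 18.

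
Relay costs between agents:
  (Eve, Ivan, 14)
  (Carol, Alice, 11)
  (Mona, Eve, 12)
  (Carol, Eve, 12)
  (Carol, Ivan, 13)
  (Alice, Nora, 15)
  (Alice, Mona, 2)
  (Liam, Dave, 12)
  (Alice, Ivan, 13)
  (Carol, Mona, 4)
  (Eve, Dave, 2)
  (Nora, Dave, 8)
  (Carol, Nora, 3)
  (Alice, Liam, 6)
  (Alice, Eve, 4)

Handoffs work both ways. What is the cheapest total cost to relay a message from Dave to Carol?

11

A few of the Dave→Carol routes:
Dave-Eve-Alice-Carol: 2 + 4 + 11 = 17
Dave-Nora-Carol: 8 + 3 = 11
Dave-Eve-Carol: 2 + 12 = 14
Dave-Eve-Alice-Mona-Carol: 2 + 4 + 2 + 4 = 12
Shortest: 11.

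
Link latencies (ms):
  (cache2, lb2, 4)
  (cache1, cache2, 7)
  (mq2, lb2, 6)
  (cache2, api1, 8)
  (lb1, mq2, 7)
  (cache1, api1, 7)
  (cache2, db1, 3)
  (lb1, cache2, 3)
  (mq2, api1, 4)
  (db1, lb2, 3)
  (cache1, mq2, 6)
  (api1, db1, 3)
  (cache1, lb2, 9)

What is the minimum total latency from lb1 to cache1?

10

A few of the lb1→cache1 routes:
lb1 → cache2 → db1 → api1 → cache1: 3 + 3 + 3 + 7 = 16
lb1 → cache2 → lb2 → cache1: 3 + 4 + 9 = 16
lb1 → mq2 → cache1: 7 + 6 = 13
lb1 → cache2 → cache1: 3 + 7 = 10
Shortest: 10 ms.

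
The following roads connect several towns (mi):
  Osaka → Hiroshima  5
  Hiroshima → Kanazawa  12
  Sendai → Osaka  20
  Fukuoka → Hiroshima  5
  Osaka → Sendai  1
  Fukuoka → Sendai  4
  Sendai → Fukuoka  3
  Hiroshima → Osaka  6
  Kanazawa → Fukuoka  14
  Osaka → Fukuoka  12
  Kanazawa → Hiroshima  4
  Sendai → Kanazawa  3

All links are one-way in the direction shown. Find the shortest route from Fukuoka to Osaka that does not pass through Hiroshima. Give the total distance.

24

Paths from Fukuoka to Osaka avoiding Hiroshima:
Fukuoka-Sendai-Osaka: 4 + 20 = 24
Best route has total 24 mi.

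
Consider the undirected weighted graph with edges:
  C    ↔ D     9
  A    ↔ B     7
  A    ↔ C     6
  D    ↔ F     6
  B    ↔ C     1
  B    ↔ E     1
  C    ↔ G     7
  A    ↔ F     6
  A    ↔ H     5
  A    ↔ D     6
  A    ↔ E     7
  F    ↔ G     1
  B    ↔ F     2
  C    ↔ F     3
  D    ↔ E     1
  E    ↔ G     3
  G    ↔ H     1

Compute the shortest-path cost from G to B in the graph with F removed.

4

A few of the G→B routes:
G -> H -> A -> C -> B: 1 + 5 + 6 + 1 = 13
G -> E -> B: 3 + 1 = 4
G -> C -> B: 7 + 1 = 8
The minimum is 4.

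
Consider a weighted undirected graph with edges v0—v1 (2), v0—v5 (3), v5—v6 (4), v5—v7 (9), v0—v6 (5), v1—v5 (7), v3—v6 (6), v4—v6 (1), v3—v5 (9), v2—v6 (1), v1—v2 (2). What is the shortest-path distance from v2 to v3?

Checking several routes:
v2-v6-v3: 1 + 6 = 7
v2-v1-v0-v6-v3: 2 + 2 + 5 + 6 = 15
v2-v1-v0-v5-v3: 2 + 2 + 3 + 9 = 16
v2-v6-v5-v3: 1 + 4 + 9 = 14
The minimum is 7.

7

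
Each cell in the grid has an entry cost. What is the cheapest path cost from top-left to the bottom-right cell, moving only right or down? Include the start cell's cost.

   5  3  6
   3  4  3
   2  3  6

One optimal route is r0c0→r1c0→r2c0→r2c1→r2c2.
Its cost is 5 + 3 + 2 + 3 + 6 = 19.

19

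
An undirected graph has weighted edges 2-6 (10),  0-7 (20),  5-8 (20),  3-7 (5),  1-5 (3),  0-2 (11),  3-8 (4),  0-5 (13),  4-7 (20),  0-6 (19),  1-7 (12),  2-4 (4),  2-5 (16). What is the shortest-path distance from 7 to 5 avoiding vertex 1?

A few of the 7→5 routes:
7→3→8→5: 5 + 4 + 20 = 29
7→0→5: 20 + 13 = 33
7→4→2→5: 20 + 4 + 16 = 40
Best route has total 29.

29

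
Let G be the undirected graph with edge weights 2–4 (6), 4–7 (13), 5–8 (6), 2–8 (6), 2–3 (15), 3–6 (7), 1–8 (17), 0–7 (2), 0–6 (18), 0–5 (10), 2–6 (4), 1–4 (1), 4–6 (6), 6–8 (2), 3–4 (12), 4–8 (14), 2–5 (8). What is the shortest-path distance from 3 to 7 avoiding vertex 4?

Comparing a few candidate routes:
3 - 6 - 8 - 5 - 0 - 7: 7 + 2 + 6 + 10 + 2 = 27
3 - 6 - 0 - 7: 7 + 18 + 2 = 27
3 - 6 - 8 - 2 - 5 - 0 - 7: 7 + 2 + 6 + 8 + 10 + 2 = 35
3 - 6 - 2 - 8 - 5 - 0 - 7: 7 + 4 + 6 + 6 + 10 + 2 = 35
3 - 2 - 5 - 0 - 7: 15 + 8 + 10 + 2 = 35
3 - 6 - 2 - 5 - 0 - 7: 7 + 4 + 8 + 10 + 2 = 31
Shortest: 27.

27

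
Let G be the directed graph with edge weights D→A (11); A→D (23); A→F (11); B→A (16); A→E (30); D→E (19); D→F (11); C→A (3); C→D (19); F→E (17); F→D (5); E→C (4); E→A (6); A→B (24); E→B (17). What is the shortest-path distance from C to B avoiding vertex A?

Paths from C to B avoiding A:
C -> D -> F -> E -> B: 19 + 11 + 17 + 17 = 64
C -> D -> E -> B: 19 + 19 + 17 = 55
Best route has total 55.

55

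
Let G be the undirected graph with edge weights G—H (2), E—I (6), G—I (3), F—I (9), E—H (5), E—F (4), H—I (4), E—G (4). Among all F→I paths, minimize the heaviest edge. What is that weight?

4

Some routes from F to I:
F-E-G-I: max(4, 4, 3) = 4
F-E-H-I: max(4, 5, 4) = 5
F-E-G-H-I: max(4, 4, 2, 4) = 4
Smallest bottleneck: 4.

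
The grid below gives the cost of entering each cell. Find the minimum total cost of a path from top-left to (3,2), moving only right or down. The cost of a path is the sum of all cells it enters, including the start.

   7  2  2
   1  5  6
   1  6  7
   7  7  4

26

One optimal route is r0c0 -> r1c0 -> r2c0 -> r2c1 -> r2c2 -> r3c2.
Its cost is 7 + 1 + 1 + 6 + 7 + 4 = 26.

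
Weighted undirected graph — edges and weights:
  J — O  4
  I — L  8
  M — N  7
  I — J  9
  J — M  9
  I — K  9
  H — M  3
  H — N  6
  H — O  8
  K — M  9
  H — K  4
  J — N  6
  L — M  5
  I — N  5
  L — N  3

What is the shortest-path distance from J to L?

Some routes from J to L:
J-I-L: 9 + 8 = 17
J-N-L: 6 + 3 = 9
J-M-L: 9 + 5 = 14
J-N-M-L: 6 + 7 + 5 = 18
J-I-N-L: 9 + 5 + 3 = 17
J-M-N-L: 9 + 7 + 3 = 19
The minimum is 9.

9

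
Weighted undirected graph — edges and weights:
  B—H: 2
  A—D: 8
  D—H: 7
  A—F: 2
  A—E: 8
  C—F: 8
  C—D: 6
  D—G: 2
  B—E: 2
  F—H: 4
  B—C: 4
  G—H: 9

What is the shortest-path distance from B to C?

4

Some routes from B to C:
B-H-F-A-D-C: 2 + 4 + 2 + 8 + 6 = 22
B-C: 4
B-E-A-F-C: 2 + 8 + 2 + 8 = 20
B-H-F-C: 2 + 4 + 8 = 14
B-H-D-C: 2 + 7 + 6 = 15
B-H-G-D-C: 2 + 9 + 2 + 6 = 19
The minimum is 4.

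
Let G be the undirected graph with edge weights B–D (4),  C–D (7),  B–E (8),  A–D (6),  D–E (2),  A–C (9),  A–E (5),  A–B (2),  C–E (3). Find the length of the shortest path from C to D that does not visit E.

7

Routes from C to D avoiding E:
C - A - B - D: 9 + 2 + 4 = 15
C - D: 7
C - A - D: 9 + 6 = 15
Best route has total 7.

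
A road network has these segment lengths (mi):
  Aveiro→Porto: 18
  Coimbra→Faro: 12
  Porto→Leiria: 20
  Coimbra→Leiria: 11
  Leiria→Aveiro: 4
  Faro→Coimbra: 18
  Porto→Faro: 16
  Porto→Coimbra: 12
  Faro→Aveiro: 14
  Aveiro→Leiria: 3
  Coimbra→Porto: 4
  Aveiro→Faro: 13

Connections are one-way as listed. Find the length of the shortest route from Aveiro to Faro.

Paths from Aveiro to Faro:
Aveiro→Faro: 13
Aveiro→Porto→Faro: 18 + 16 = 34
Aveiro→Porto→Coimbra→Faro: 18 + 12 + 12 = 42
Best route has total 13 mi.

13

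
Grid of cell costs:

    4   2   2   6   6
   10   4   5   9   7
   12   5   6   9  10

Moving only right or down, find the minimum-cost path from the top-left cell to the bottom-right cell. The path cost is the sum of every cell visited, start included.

Take (0,0) -> (0,1) -> (0,2) -> (0,3) -> (0,4) -> (1,4) -> (2,4) for a total of 4 + 2 + 2 + 6 + 6 + 7 + 10 = 37.

37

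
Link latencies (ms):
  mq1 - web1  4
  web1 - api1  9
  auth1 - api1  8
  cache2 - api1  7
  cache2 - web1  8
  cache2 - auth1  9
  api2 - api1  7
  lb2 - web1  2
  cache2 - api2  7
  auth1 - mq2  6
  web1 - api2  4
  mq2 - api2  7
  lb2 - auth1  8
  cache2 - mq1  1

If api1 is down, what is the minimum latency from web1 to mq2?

11

Comparing a few candidate routes:
web1 -> lb2 -> auth1 -> mq2: 2 + 8 + 6 = 16
web1 -> cache2 -> auth1 -> mq2: 8 + 9 + 6 = 23
web1 -> api2 -> mq2: 4 + 7 = 11
web1 -> cache2 -> api2 -> mq2: 8 + 7 + 7 = 22
web1 -> mq1 -> cache2 -> api2 -> mq2: 4 + 1 + 7 + 7 = 19
web1 -> mq1 -> cache2 -> auth1 -> mq2: 4 + 1 + 9 + 6 = 20
Shortest: 11 ms.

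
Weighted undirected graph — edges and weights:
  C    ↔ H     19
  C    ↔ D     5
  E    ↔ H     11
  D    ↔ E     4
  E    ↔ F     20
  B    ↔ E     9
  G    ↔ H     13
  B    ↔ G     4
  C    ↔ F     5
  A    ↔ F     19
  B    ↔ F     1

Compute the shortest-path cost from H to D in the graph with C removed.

Candidate routes:
H - G - B - E - D: 13 + 4 + 9 + 4 = 30
H - E - D: 11 + 4 = 15
H - G - B - F - E - D: 13 + 4 + 1 + 20 + 4 = 42
The minimum is 15.

15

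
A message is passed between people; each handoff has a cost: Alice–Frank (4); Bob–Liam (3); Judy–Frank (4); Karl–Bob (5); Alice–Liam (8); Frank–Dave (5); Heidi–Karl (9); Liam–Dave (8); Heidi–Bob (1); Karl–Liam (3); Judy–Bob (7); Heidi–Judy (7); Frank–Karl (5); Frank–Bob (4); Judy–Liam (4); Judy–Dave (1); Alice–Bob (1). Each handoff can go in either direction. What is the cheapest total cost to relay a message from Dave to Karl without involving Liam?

Comparing a few candidate routes:
Dave→Frank→Bob→Karl: 5 + 4 + 5 = 14
Dave→Frank→Karl: 5 + 5 = 10
Dave→Judy→Frank→Karl: 1 + 4 + 5 = 10
Dave→Judy→Bob→Karl: 1 + 7 + 5 = 13
Dave→Judy→Frank→Bob→Karl: 1 + 4 + 4 + 5 = 14
The minimum is 10.

10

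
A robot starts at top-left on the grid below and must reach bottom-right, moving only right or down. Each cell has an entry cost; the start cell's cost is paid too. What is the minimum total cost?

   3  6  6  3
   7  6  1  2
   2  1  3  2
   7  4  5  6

24

Best path: r0c0 -> r1c0 -> r2c0 -> r2c1 -> r2c2 -> r2c3 -> r3c3
Cost: 3 + 7 + 2 + 1 + 3 + 2 + 6 = 24
(Top row then right column would cost 28.)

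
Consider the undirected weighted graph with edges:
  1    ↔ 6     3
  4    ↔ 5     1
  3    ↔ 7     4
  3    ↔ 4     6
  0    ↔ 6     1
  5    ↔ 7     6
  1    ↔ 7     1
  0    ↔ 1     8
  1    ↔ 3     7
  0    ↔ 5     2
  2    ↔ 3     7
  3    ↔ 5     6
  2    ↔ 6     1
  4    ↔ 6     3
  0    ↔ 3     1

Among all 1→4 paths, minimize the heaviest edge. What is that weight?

3

Checking several routes:
1 → 6 → 4: max(3, 3) = 3
1 → 7 → 3 → 0 → 6 → 4: max(1, 4, 1, 1, 3) = 4
1 → 7 → 3 → 0 → 5 → 4: max(1, 4, 1, 2, 1) = 4
1 → 6 → 0 → 5 → 4: max(3, 1, 2, 1) = 3
Best route has worst link 3.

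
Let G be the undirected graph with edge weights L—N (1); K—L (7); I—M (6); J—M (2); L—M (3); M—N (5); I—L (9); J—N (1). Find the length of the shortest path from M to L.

Candidate routes:
M→I→L: 6 + 9 = 15
M→J→N→L: 2 + 1 + 1 = 4
M→L: 3
M→N→L: 5 + 1 = 6
The minimum is 3.

3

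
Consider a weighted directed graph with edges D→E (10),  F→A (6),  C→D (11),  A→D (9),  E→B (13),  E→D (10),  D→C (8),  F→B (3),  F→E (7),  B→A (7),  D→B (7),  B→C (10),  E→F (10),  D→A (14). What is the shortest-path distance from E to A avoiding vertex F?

20

Candidate routes:
E → B → C → D → A: 13 + 10 + 11 + 14 = 48
E → D → B → A: 10 + 7 + 7 = 24
E → D → A: 10 + 14 = 24
E → B → A: 13 + 7 = 20
The minimum is 20.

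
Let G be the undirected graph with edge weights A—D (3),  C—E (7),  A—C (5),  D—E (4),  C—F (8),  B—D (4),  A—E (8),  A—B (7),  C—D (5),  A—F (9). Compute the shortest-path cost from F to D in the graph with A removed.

Paths from F to D avoiding A:
F → C → E → D: 8 + 7 + 4 = 19
F → C → D: 8 + 5 = 13
The minimum is 13.

13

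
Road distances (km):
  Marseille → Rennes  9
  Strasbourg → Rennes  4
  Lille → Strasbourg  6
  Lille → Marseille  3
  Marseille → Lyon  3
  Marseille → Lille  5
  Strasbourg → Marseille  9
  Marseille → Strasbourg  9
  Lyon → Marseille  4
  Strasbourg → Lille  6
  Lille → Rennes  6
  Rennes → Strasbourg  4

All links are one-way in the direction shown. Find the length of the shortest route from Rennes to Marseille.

Candidate routes:
Rennes → Strasbourg → Marseille: 4 + 9 = 13
Rennes → Strasbourg → Lille → Marseille: 4 + 6 + 3 = 13
Shortest: 13 km.

13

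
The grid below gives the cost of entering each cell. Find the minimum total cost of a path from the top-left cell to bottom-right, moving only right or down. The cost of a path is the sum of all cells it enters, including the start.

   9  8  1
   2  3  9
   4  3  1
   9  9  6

24

Best path: r0c0→r1c0→r1c1→r2c1→r2c2→r3c2
Cost: 9 + 2 + 3 + 3 + 1 + 6 = 24
(Top row then right column would cost 34.)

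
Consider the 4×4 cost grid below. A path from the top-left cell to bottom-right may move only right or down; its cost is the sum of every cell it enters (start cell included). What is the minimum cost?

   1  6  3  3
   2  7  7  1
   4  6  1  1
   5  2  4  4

19

One optimal route is r0c0 → r0c1 → r0c2 → r0c3 → r1c3 → r2c3 → r3c3.
Its cost is 1 + 6 + 3 + 3 + 1 + 1 + 4 = 19.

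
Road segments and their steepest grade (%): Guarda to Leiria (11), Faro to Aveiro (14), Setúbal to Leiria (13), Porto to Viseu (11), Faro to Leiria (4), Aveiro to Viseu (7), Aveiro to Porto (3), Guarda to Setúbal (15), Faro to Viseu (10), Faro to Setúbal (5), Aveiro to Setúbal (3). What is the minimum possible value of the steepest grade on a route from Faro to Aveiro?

5

Some routes from Faro to Aveiro:
Faro -> Viseu -> Porto -> Aveiro: max(10, 11, 3) = 11
Faro -> Setúbal -> Aveiro: max(5, 3) = 5
Faro -> Leiria -> Setúbal -> Aveiro: max(4, 13, 3) = 13
Faro -> Aveiro: max(14) = 14
Faro -> Viseu -> Aveiro: max(10, 7) = 10
The minimum achievable maximum is 5%.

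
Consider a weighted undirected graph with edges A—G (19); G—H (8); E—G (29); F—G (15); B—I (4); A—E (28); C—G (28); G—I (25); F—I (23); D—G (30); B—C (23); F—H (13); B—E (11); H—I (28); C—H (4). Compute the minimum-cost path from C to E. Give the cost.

34

Checking several routes:
C - H - G - I - B - E: 4 + 8 + 25 + 4 + 11 = 52
C - H - F - I - B - E: 4 + 13 + 23 + 4 + 11 = 55
C - H - I - B - E: 4 + 28 + 4 + 11 = 47
C - H - G - E: 4 + 8 + 29 = 41
C - B - E: 23 + 11 = 34
The minimum is 34.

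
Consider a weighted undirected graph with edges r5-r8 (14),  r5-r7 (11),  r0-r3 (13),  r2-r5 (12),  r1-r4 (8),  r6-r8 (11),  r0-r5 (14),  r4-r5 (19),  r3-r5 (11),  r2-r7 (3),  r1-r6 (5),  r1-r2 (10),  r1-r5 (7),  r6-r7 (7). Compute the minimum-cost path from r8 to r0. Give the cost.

Checking several routes:
r8→r5→r3→r0: 14 + 11 + 13 = 38
r8→r6→r1→r5→r3→r0: 11 + 5 + 7 + 11 + 13 = 47
r8→r6→r7→r5→r0: 11 + 7 + 11 + 14 = 43
r8→r6→r7→r2→r5→r0: 11 + 7 + 3 + 12 + 14 = 47
r8→r6→r1→r5→r0: 11 + 5 + 7 + 14 = 37
r8→r5→r0: 14 + 14 = 28
Shortest: 28.

28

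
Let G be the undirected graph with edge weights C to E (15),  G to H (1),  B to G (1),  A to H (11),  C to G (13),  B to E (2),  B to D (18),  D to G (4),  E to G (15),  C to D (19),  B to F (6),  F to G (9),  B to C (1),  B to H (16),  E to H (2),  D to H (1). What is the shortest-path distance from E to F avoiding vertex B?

12

Some routes from E to F avoiding B:
E → H → G → F: 2 + 1 + 9 = 12
E → C → G → F: 15 + 13 + 9 = 37
E → H → D → G → F: 2 + 1 + 4 + 9 = 16
E → G → F: 15 + 9 = 24
The minimum is 12.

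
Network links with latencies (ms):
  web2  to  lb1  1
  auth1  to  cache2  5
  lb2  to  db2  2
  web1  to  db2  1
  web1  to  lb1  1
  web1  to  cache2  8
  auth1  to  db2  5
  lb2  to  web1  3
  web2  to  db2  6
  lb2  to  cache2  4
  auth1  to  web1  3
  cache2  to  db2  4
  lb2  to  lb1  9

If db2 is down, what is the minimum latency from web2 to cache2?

9

A few of the web2→cache2 routes:
web2 - lb1 - web1 - cache2: 1 + 1 + 8 = 10
web2 - lb1 - web1 - lb2 - cache2: 1 + 1 + 3 + 4 = 9
web2 - lb1 - web1 - auth1 - cache2: 1 + 1 + 3 + 5 = 10
The minimum is 9 ms.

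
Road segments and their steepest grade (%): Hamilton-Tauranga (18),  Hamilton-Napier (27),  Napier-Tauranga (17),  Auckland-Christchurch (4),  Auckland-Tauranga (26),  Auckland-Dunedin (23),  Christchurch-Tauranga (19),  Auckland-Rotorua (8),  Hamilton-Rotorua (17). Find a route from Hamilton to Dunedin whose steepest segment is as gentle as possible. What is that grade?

Candidate routes:
Hamilton - Napier - Tauranga - Auckland - Dunedin: max(27, 17, 26, 23) = 27
Hamilton - Tauranga - Christchurch - Auckland - Dunedin: max(18, 19, 4, 23) = 23
Hamilton - Rotorua - Auckland - Dunedin: max(17, 8, 23) = 23
Hamilton - Napier - Tauranga - Christchurch - Auckland - Dunedin: max(27, 17, 19, 4, 23) = 27
Hamilton - Tauranga - Auckland - Dunedin: max(18, 26, 23) = 26
Smallest bottleneck: 23%.

23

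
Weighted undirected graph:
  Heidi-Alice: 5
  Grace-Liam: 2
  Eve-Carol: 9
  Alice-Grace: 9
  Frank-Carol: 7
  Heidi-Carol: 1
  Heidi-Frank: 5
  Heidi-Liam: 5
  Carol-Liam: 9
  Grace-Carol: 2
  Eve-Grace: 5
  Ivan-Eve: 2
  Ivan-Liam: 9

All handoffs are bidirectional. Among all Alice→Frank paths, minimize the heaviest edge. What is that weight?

5

A few of the Alice→Frank routes:
Alice - Grace - Eve - Carol - Liam - Heidi - Frank: max(9, 5, 9, 9, 5, 5) = 9
Alice - Heidi - Frank: max(5, 5) = 5
Alice - Heidi - Liam - Grace - Carol - Frank: max(5, 5, 2, 2, 7) = 7
Alice - Grace - Eve - Carol - Heidi - Frank: max(9, 5, 9, 1, 5) = 9
Alice - Heidi - Carol - Frank: max(5, 1, 7) = 7
Alice - Grace - Eve - Carol - Frank: max(9, 5, 9, 7) = 9
Best route has worst link 5.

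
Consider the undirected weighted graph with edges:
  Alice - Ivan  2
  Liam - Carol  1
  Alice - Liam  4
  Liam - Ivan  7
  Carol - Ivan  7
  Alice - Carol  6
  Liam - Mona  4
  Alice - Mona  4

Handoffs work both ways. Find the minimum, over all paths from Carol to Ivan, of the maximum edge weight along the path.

Checking several routes:
Carol-Liam-Ivan: max(1, 7) = 7
Carol-Ivan: max(7) = 7
Carol-Liam-Mona-Alice-Ivan: max(1, 4, 4, 2) = 4
Carol-Alice-Ivan: max(6, 2) = 6
Carol-Liam-Alice-Ivan: max(1, 4, 2) = 4
Best route has worst link 4.

4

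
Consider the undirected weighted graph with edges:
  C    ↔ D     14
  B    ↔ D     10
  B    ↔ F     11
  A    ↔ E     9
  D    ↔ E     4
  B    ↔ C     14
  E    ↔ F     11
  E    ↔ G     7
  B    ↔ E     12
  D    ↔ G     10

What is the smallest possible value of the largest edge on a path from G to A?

9

Some routes from G to A:
G-E-A: max(7, 9) = 9
G-D-B-F-E-A: max(10, 10, 11, 11, 9) = 11
G-D-E-A: max(10, 4, 9) = 10
G-D-B-E-A: max(10, 10, 12, 9) = 12
Best route has worst link 9.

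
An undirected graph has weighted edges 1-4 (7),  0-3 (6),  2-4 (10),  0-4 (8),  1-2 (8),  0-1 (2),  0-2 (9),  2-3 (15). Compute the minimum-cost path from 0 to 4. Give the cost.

Some routes from 0 to 4:
0 → 1 → 4: 2 + 7 = 9
0 → 1 → 2 → 4: 2 + 8 + 10 = 20
0 → 4: 8
0 → 3 → 2 → 4: 6 + 15 + 10 = 31
0 → 2 → 1 → 4: 9 + 8 + 7 = 24
0 → 2 → 4: 9 + 10 = 19
The minimum is 8.

8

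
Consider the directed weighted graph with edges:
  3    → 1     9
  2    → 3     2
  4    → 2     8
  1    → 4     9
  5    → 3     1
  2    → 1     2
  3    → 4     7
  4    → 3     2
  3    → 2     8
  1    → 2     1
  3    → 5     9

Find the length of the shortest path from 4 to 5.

Paths from 4 to 5:
4 → 2 → 3 → 5: 8 + 2 + 9 = 19
4 → 3 → 5: 2 + 9 = 11
The minimum is 11.

11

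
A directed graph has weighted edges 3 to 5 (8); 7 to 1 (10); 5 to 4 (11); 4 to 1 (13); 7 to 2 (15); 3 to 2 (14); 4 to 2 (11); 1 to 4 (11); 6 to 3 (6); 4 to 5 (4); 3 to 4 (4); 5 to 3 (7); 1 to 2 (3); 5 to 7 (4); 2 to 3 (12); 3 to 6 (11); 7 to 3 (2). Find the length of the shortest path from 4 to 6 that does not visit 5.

Routes from 4 to 6 avoiding 5:
4-2-3-6: 11 + 12 + 11 = 34
4-1-2-3-6: 13 + 3 + 12 + 11 = 39
The minimum is 34.

34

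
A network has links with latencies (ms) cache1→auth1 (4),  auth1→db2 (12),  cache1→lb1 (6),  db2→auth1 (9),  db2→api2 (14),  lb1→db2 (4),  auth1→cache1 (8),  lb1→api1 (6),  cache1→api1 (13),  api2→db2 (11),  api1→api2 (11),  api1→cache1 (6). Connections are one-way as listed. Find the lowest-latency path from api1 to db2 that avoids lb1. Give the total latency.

Routes from api1 to db2 avoiding lb1:
api1 → cache1 → auth1 → db2: 6 + 4 + 12 = 22
api1 → api2 → db2: 11 + 11 = 22
The minimum is 22 ms.

22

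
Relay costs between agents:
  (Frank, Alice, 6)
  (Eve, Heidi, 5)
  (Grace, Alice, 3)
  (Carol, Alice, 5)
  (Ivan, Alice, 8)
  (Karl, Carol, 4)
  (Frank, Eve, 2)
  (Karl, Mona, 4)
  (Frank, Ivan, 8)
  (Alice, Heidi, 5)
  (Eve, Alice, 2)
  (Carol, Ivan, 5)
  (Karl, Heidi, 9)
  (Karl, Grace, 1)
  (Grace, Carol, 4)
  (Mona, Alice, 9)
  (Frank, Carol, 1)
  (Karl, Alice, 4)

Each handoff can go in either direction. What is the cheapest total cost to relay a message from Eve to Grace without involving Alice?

Comparing a few candidate routes:
Eve→Frank→Carol→Grace: 2 + 1 + 4 = 7
Eve→Frank→Carol→Karl→Grace: 2 + 1 + 4 + 1 = 8
Eve→Heidi→Karl→Grace: 5 + 9 + 1 = 15
The minimum is 7.

7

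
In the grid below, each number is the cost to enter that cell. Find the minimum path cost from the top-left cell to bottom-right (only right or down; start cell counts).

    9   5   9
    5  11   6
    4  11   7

Path (0,0) → (0,1) → (0,2) → (1,2) → (2,2): 9 + 5 + 9 + 6 + 7 = 36.

36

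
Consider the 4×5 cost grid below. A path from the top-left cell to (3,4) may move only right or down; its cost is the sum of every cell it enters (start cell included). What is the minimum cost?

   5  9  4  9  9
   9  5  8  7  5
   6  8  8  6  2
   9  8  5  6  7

47

Best path: (0,0) → (0,1) → (0,2) → (1,2) → (1,3) → (1,4) → (2,4) → (3,4)
Cost: 5 + 9 + 4 + 8 + 7 + 5 + 2 + 7 = 47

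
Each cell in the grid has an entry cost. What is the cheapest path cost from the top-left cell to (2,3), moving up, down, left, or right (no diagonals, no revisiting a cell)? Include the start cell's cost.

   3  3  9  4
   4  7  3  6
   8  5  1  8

25

Cheapest: r0c0 -> r0c1 -> r1c1 -> r1c2 -> r2c2 -> r2c3
  3 + 3 + 7 + 3 + 1 + 8 = 25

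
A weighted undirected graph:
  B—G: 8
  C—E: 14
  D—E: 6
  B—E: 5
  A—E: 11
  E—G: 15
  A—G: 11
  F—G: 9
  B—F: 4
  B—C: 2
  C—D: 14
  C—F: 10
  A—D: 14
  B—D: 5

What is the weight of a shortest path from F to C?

Checking several routes:
F - G - B - C: 9 + 8 + 2 = 19
F - C: 10
F - B - E - C: 4 + 5 + 14 = 23
F - B - D - C: 4 + 5 + 14 = 23
F - B - C: 4 + 2 = 6
The minimum is 6.

6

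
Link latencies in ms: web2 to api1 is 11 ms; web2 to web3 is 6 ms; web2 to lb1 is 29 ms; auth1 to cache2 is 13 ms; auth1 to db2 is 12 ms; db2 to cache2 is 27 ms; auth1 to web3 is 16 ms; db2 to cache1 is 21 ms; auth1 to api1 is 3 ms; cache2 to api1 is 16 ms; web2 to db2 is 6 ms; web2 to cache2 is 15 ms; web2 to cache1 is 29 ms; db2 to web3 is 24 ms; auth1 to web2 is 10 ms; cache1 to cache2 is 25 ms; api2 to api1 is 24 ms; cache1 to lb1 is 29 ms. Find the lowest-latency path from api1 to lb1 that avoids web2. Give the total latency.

65

Comparing a few candidate routes:
api1 -> cache2 -> auth1 -> db2 -> cache1 -> lb1: 16 + 13 + 12 + 21 + 29 = 91
api1 -> auth1 -> db2 -> cache1 -> lb1: 3 + 12 + 21 + 29 = 65
api1 -> auth1 -> web3 -> db2 -> cache1 -> lb1: 3 + 16 + 24 + 21 + 29 = 93
api1 -> cache2 -> cache1 -> lb1: 16 + 25 + 29 = 70
api1 -> auth1 -> cache2 -> cache1 -> lb1: 3 + 13 + 25 + 29 = 70
Best route has total 65 ms.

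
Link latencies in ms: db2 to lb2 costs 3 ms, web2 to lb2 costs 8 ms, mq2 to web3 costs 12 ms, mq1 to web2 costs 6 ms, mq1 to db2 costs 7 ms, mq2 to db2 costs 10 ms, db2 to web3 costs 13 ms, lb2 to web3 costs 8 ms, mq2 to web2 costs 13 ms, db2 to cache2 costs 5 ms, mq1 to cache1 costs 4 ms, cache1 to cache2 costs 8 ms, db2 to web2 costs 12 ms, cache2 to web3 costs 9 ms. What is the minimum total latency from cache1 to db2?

Some routes from cache1 to db2:
cache1 -> mq1 -> web2 -> lb2 -> db2: 4 + 6 + 8 + 3 = 21
cache1 -> mq1 -> web2 -> db2: 4 + 6 + 12 = 22
cache1 -> mq1 -> db2: 4 + 7 = 11
cache1 -> cache2 -> db2: 8 + 5 = 13
The minimum is 11 ms.

11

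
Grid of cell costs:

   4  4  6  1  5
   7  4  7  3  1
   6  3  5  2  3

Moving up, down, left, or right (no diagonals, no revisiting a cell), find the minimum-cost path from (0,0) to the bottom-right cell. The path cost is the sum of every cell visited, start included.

22

One optimal route is [0,0] -> [0,1] -> [0,2] -> [0,3] -> [1,3] -> [1,4] -> [2,4].
Its cost is 4 + 4 + 6 + 1 + 3 + 1 + 3 = 22.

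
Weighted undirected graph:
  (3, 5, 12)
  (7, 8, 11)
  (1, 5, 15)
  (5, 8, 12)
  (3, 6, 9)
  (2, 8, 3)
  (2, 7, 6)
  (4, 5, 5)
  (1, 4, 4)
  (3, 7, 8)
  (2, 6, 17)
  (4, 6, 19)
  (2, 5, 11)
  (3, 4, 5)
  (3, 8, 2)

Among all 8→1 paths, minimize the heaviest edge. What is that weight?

5

Comparing a few candidate routes:
8 -> 2 -> 7 -> 3 -> 4 -> 1: max(3, 6, 8, 5, 4) = 8
8 -> 2 -> 5 -> 4 -> 1: max(3, 11, 5, 4) = 11
8 -> 3 -> 4 -> 1: max(2, 5, 4) = 5
8 -> 3 -> 7 -> 2 -> 5 -> 4 -> 1: max(2, 8, 6, 11, 5, 4) = 11
8 -> 7 -> 2 -> 5 -> 4 -> 1: max(11, 6, 11, 5, 4) = 11
Best route has worst link 5.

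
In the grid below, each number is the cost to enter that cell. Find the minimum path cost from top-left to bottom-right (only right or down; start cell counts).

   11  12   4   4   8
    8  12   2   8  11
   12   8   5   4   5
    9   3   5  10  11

Best path: (0,0) -> (0,1) -> (0,2) -> (1,2) -> (2,2) -> (2,3) -> (2,4) -> (3,4)
Cost: 11 + 12 + 4 + 2 + 5 + 4 + 5 + 11 = 54

54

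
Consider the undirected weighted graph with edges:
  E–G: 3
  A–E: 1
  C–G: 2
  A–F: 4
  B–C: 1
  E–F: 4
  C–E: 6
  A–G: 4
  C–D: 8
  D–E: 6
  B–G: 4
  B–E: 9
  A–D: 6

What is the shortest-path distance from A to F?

Some routes from A to F:
A -> D -> E -> F: 6 + 6 + 4 = 16
A -> G -> E -> F: 4 + 3 + 4 = 11
A -> G -> C -> E -> F: 4 + 2 + 6 + 4 = 16
A -> E -> F: 1 + 4 = 5
A -> F: 4
A -> G -> B -> C -> E -> F: 4 + 4 + 1 + 6 + 4 = 19
Best route has total 4.

4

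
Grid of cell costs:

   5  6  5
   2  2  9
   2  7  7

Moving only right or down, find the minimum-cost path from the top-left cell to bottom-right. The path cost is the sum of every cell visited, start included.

23

Cheapest: [0,0] → [1,0] → [1,1] → [2,1] → [2,2]
  5 + 2 + 2 + 7 + 7 = 23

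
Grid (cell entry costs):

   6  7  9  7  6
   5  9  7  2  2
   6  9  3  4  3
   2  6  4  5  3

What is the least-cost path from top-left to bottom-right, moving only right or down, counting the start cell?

37

Cheapest: (0,0) → (1,0) → (1,1) → (1,2) → (1,3) → (1,4) → (2,4) → (3,4)
  6 + 5 + 9 + 7 + 2 + 2 + 3 + 3 = 37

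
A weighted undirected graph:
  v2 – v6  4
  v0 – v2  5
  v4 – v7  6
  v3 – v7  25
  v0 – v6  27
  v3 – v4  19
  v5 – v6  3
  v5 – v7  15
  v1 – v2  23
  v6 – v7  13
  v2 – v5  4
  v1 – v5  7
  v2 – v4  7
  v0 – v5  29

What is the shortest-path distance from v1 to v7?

A few of the v1→v7 routes:
v1-v2-v4-v7: 23 + 7 + 6 = 36
v1-v5-v2-v4-v7: 7 + 4 + 7 + 6 = 24
v1-v5-v6-v7: 7 + 3 + 13 = 23
v1-v5-v2-v6-v7: 7 + 4 + 4 + 13 = 28
v1-v5-v7: 7 + 15 = 22
v1-v5-v6-v2-v4-v7: 7 + 3 + 4 + 7 + 6 = 27
Shortest: 22.

22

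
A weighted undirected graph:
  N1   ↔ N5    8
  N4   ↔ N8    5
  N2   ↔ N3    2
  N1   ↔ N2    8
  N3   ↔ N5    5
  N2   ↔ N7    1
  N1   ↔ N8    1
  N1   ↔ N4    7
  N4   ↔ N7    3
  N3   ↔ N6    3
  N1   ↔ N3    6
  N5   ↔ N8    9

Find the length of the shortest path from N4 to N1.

A few of the N4→N1 routes:
N4→N7→N2→N1: 3 + 1 + 8 = 12
N4→N7→N2→N3→N1: 3 + 1 + 2 + 6 = 12
N4→N1: 7
N4→N8→N1: 5 + 1 = 6
The minimum is 6.

6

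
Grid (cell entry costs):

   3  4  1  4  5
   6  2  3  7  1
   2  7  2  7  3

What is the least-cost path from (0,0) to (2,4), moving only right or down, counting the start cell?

21

One optimal route is r0c0 r0c1 r0c2 r0c3 r0c4 r1c4 r2c4.
Its cost is 3 + 4 + 1 + 4 + 5 + 1 + 3 = 21.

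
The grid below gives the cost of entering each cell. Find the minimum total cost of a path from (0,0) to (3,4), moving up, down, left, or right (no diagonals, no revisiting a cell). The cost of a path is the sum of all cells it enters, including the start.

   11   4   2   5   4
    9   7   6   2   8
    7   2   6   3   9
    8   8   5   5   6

Take r0c0 r0c1 r0c2 r0c3 r1c3 r2c3 r3c3 r3c4 for a total of 11 + 4 + 2 + 5 + 2 + 3 + 5 + 6 = 38.

38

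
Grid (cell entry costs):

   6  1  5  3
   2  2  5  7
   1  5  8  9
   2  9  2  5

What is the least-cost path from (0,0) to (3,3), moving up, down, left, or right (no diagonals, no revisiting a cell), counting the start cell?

Path (0,0) (1,0) (2,0) (3,0) (3,1) (3,2) (3,3): 6 + 2 + 1 + 2 + 9 + 2 + 5 = 27.

27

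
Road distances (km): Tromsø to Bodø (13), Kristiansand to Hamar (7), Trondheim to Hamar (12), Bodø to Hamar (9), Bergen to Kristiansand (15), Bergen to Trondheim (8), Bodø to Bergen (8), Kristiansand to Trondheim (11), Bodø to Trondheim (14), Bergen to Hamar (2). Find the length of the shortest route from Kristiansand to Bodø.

Comparing a few candidate routes:
Kristiansand→Hamar→Bodø: 7 + 9 = 16
Kristiansand→Trondheim→Bodø: 11 + 14 = 25
Kristiansand→Bergen→Hamar→Bodø: 15 + 2 + 9 = 26
Kristiansand→Bergen→Bodø: 15 + 8 = 23
Kristiansand→Hamar→Bergen→Bodø: 7 + 2 + 8 = 17
The minimum is 16 km.

16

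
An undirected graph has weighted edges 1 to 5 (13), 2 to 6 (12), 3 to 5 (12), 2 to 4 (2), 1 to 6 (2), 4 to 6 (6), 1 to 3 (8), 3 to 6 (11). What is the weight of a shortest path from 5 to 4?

Some routes from 5 to 4:
5-3-6-4: 12 + 11 + 6 = 29
5-1-6-4: 13 + 2 + 6 = 21
5-1-6-2-4: 13 + 2 + 12 + 2 = 29
5-3-1-6-4: 12 + 8 + 2 + 6 = 28
Best route has total 21.

21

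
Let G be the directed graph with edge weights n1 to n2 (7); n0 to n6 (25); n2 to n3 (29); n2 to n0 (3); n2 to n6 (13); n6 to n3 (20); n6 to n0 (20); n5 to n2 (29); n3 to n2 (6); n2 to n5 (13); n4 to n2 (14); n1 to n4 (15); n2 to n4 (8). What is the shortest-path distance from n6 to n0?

20

Paths from n6 to n0:
n6→n0: 20
n6→n3→n2→n0: 20 + 6 + 3 = 29
Best route has total 20.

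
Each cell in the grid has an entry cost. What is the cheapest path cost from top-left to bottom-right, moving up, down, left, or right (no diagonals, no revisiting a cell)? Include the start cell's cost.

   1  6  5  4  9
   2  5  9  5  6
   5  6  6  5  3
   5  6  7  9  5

Path r0c0→r1c0→r1c1→r2c1→r2c2→r2c3→r2c4→r3c4: 1 + 2 + 5 + 6 + 6 + 5 + 3 + 5 = 33.

33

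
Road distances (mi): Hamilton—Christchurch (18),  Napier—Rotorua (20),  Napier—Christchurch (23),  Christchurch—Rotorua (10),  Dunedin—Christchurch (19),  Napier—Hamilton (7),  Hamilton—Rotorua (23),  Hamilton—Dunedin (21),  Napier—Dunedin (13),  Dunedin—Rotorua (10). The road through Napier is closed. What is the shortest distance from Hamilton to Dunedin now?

Candidate routes:
Hamilton-Christchurch-Dunedin: 18 + 19 = 37
Hamilton-Dunedin: 21
Hamilton-Christchurch-Rotorua-Dunedin: 18 + 10 + 10 = 38
Hamilton-Rotorua-Dunedin: 23 + 10 = 33
Hamilton-Rotorua-Christchurch-Dunedin: 23 + 10 + 19 = 52
The minimum is 21 mi.

21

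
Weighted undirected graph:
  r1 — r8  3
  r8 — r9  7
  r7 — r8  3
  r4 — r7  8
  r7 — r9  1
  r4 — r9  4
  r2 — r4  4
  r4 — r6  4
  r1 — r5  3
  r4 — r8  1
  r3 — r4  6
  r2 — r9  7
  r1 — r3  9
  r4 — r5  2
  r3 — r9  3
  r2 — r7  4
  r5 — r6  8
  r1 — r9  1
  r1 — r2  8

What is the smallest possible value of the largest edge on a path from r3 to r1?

Some routes from r3 to r1:
r3 -> r9 -> r4 -> r2 -> r7 -> r8 -> r1: max(3, 4, 4, 4, 3, 3) = 4
r3 -> r9 -> r7 -> r8 -> r1: max(3, 1, 3, 3) = 3
r3 -> r9 -> r4 -> r5 -> r1: max(3, 4, 2, 3) = 4
r3 -> r9 -> r1: max(3, 1) = 3
r3 -> r9 -> r4 -> r8 -> r1: max(3, 4, 1, 3) = 4
r3 -> r9 -> r7 -> r8 -> r4 -> r5 -> r1: max(3, 1, 3, 1, 2, 3) = 3
The minimum achievable maximum is 3.

3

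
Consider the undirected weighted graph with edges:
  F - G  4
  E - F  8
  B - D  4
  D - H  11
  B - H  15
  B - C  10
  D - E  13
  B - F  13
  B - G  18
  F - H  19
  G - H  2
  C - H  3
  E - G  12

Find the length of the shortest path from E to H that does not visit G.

24

Comparing a few candidate routes:
E - D - B - C - H: 13 + 4 + 10 + 3 = 30
E - F - B - C - H: 8 + 13 + 10 + 3 = 34
E - D - H: 13 + 11 = 24
E - F - B - H: 8 + 13 + 15 = 36
E - F - H: 8 + 19 = 27
E - D - B - H: 13 + 4 + 15 = 32
The minimum is 24.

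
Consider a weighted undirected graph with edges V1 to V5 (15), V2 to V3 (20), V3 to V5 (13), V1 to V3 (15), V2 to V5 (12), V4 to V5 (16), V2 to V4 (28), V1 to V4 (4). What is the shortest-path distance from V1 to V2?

Checking several routes:
V1 → V3 → V2: 15 + 20 = 35
V1 → V5 → V2: 15 + 12 = 27
V1 → V4 → V2: 4 + 28 = 32
V1 → V4 → V5 → V2: 4 + 16 + 12 = 32
The minimum is 27.

27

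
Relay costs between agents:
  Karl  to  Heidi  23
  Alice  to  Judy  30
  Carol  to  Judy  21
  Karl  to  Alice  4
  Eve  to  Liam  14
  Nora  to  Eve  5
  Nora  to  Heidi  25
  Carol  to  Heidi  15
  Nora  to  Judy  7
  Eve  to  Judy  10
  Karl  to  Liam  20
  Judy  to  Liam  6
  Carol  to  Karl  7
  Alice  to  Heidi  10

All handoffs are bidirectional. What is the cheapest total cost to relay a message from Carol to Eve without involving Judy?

Some routes from Carol to Eve avoiding Judy:
Carol → Heidi → Nora → Eve: 15 + 25 + 5 = 45
Carol → Karl → Alice → Heidi → Nora → Eve: 7 + 4 + 10 + 25 + 5 = 51
Carol → Karl → Heidi → Nora → Eve: 7 + 23 + 25 + 5 = 60
Carol → Karl → Liam → Eve: 7 + 20 + 14 = 41
Shortest: 41.

41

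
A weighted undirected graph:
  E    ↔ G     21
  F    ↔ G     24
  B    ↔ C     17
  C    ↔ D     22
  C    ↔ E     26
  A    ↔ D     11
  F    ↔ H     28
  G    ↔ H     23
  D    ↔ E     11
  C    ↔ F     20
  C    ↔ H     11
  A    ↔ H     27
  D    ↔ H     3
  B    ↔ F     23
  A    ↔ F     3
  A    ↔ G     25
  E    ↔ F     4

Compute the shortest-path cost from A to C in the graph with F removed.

25

A few of the A→C routes:
A - D - C: 11 + 22 = 33
A - D - H - C: 11 + 3 + 11 = 25
A - H - C: 27 + 11 = 38
A - D - E - C: 11 + 11 + 26 = 48
The minimum is 25.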